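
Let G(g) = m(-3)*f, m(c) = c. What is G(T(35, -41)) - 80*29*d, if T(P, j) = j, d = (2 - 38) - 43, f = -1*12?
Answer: 183316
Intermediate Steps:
f = -12
d = -79 (d = -36 - 43 = -79)
G(g) = 36 (G(g) = -3*(-12) = 36)
G(T(35, -41)) - 80*29*d = 36 - 80*29*(-79) = 36 - 2320*(-79) = 36 - 1*(-183280) = 36 + 183280 = 183316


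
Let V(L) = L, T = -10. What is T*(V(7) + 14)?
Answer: -210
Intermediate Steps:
T*(V(7) + 14) = -10*(7 + 14) = -10*21 = -210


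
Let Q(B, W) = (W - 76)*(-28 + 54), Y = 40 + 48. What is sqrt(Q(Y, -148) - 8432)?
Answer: 36*I*sqrt(11) ≈ 119.4*I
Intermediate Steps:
Y = 88
Q(B, W) = -1976 + 26*W (Q(B, W) = (-76 + W)*26 = -1976 + 26*W)
sqrt(Q(Y, -148) - 8432) = sqrt((-1976 + 26*(-148)) - 8432) = sqrt((-1976 - 3848) - 8432) = sqrt(-5824 - 8432) = sqrt(-14256) = 36*I*sqrt(11)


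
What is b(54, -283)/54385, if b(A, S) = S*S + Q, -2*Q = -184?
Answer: 80181/54385 ≈ 1.4743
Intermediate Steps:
Q = 92 (Q = -1/2*(-184) = 92)
b(A, S) = 92 + S**2 (b(A, S) = S*S + 92 = S**2 + 92 = 92 + S**2)
b(54, -283)/54385 = (92 + (-283)**2)/54385 = (92 + 80089)*(1/54385) = 80181*(1/54385) = 80181/54385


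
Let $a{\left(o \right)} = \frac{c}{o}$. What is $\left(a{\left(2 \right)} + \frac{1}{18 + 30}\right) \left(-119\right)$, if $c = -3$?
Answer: $\frac{8449}{48} \approx 176.02$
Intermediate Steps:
$a{\left(o \right)} = - \frac{3}{o}$
$\left(a{\left(2 \right)} + \frac{1}{18 + 30}\right) \left(-119\right) = \left(- \frac{3}{2} + \frac{1}{18 + 30}\right) \left(-119\right) = \left(\left(-3\right) \frac{1}{2} + \frac{1}{48}\right) \left(-119\right) = \left(- \frac{3}{2} + \frac{1}{48}\right) \left(-119\right) = \left(- \frac{71}{48}\right) \left(-119\right) = \frac{8449}{48}$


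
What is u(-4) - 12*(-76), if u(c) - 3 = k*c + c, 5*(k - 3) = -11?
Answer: 4539/5 ≈ 907.80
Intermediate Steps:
k = 4/5 (k = 3 + (1/5)*(-11) = 3 - 11/5 = 4/5 ≈ 0.80000)
u(c) = 3 + 9*c/5 (u(c) = 3 + (4*c/5 + c) = 3 + 9*c/5)
u(-4) - 12*(-76) = (3 + (9/5)*(-4)) - 12*(-76) = (3 - 36/5) + 912 = -21/5 + 912 = 4539/5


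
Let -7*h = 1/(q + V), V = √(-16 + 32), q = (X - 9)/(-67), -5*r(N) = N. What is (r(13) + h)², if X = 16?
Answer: 580135396/83448225 ≈ 6.9520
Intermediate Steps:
r(N) = -N/5
q = -7/67 (q = (16 - 9)/(-67) = 7*(-1/67) = -7/67 ≈ -0.10448)
V = 4 (V = √16 = 4)
h = -67/1827 (h = -1/(7*(-7/67 + 4)) = -1/(7*261/67) = -⅐*67/261 = -67/1827 ≈ -0.036672)
(r(13) + h)² = (-⅕*13 - 67/1827)² = (-13/5 - 67/1827)² = (-24086/9135)² = 580135396/83448225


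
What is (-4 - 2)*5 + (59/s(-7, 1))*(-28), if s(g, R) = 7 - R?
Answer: -916/3 ≈ -305.33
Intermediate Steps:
(-4 - 2)*5 + (59/s(-7, 1))*(-28) = (-4 - 2)*5 + (59/(7 - 1*1))*(-28) = -6*5 + (59/(7 - 1))*(-28) = -30 + (59/6)*(-28) = -30 - 826/3 = -916/3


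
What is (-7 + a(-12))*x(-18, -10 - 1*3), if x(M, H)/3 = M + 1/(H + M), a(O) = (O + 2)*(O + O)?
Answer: -390741/31 ≈ -12605.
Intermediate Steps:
a(O) = 2*O*(2 + O) (a(O) = (2 + O)*(2*O) = 2*O*(2 + O))
x(M, H) = 3*M + 3/(H + M) (x(M, H) = 3*(M + 1/(H + M)) = 3*M + 3/(H + M))
(-7 + a(-12))*x(-18, -10 - 1*3) = (-7 + 2*(-12)*(2 - 12))*(3*(1 + (-18)**2 + (-10 - 1*3)*(-18))/((-10 - 1*3) - 18)) = (-7 + 2*(-12)*(-10))*(3*(1 + 324 + (-10 - 3)*(-18))/((-10 - 3) - 18)) = (-7 + 240)*(3*(1 + 324 - 13*(-18))/(-13 - 18)) = 233*(3*(1 + 324 + 234)/(-31)) = 233*(3*(-1/31)*559) = 233*(-1677/31) = -390741/31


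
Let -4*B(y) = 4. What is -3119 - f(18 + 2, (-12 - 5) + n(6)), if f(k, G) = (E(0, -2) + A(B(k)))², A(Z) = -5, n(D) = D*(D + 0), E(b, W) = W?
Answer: -3168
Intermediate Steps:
B(y) = -1 (B(y) = -¼*4 = -1)
n(D) = D² (n(D) = D*D = D²)
f(k, G) = 49 (f(k, G) = (-2 - 5)² = (-7)² = 49)
-3119 - f(18 + 2, (-12 - 5) + n(6)) = -3119 - 1*49 = -3119 - 49 = -3168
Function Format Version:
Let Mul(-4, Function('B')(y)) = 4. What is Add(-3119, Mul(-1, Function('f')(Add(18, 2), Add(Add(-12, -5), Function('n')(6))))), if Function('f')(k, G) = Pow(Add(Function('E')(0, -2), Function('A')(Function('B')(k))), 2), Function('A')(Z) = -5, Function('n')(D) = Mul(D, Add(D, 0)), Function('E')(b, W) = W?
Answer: -3168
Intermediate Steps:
Function('B')(y) = -1 (Function('B')(y) = Mul(Rational(-1, 4), 4) = -1)
Function('n')(D) = Pow(D, 2) (Function('n')(D) = Mul(D, D) = Pow(D, 2))
Function('f')(k, G) = 49 (Function('f')(k, G) = Pow(Add(-2, -5), 2) = Pow(-7, 2) = 49)
Add(-3119, Mul(-1, Function('f')(Add(18, 2), Add(Add(-12, -5), Function('n')(6))))) = Add(-3119, Mul(-1, 49)) = Add(-3119, -49) = -3168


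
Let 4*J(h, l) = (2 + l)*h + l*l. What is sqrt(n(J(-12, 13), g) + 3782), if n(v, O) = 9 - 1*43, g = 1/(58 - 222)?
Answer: 2*sqrt(937) ≈ 61.221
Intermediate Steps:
J(h, l) = l**2/4 + h*(2 + l)/4 (J(h, l) = ((2 + l)*h + l*l)/4 = (h*(2 + l) + l**2)/4 = (l**2 + h*(2 + l))/4 = l**2/4 + h*(2 + l)/4)
g = -1/164 (g = 1/(-164) = -1/164 ≈ -0.0060976)
n(v, O) = -34 (n(v, O) = 9 - 43 = -34)
sqrt(n(J(-12, 13), g) + 3782) = sqrt(-34 + 3782) = sqrt(3748) = 2*sqrt(937)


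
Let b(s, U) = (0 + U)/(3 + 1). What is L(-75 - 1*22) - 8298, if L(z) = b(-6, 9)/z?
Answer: -3219633/388 ≈ -8298.0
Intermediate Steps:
b(s, U) = U/4
L(z) = 9/(4*z) (L(z) = ((1/4)*9)/z = 9/(4*z))
L(-75 - 1*22) - 8298 = 9/(4*(-75 - 1*22)) - 8298 = 9/(4*(-75 - 22)) - 8298 = (9/4)/(-97) - 8298 = (9/4)*(-1/97) - 8298 = -9/388 - 8298 = -3219633/388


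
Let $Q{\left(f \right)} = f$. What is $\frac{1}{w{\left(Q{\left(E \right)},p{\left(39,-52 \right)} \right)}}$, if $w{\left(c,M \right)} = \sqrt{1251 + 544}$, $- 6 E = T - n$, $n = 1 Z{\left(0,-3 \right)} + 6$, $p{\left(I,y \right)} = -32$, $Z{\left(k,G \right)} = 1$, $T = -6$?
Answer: $\frac{\sqrt{1795}}{1795} \approx 0.023603$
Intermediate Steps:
$n = 7$ ($n = 1 \cdot 1 + 6 = 1 + 6 = 7$)
$E = \frac{13}{6}$ ($E = - \frac{-6 - 7}{6} = \left(- \frac{1}{6}\right) \left(-13\right) = \frac{13}{6} \approx 2.1667$)
$w{\left(c,M \right)} = \sqrt{1795}$
$\frac{1}{w{\left(Q{\left(E \right)},p{\left(39,-52 \right)} \right)}} = \frac{1}{\sqrt{1795}} = \frac{\sqrt{1795}}{1795}$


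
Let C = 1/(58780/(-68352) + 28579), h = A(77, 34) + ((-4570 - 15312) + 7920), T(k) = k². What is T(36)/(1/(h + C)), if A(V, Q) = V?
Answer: -7521931631694672/488343257 ≈ -1.5403e+7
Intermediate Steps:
h = -11885 (h = 77 + ((-4570 - 15312) + 7920) = 77 + (-19882 + 7920) = 77 - 11962 = -11885)
C = 17088/488343257 (C = 1/(58780*(-1/68352) + 28579) = 1/(-14695/17088 + 28579) = 1/(488343257/17088) = 17088/488343257 ≈ 3.4992e-5)
T(36)/(1/(h + C)) = 36²/(1/(-11885 + 17088/488343257)) = 1296/(1/(-5803959592357/488343257)) = 1296/(-488343257/5803959592357) = 1296*(-5803959592357/488343257) = -7521931631694672/488343257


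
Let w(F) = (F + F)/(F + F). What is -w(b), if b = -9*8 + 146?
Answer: -1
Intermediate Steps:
b = 74 (b = -72 + 146 = 74)
w(F) = 1 (w(F) = (2*F)/((2*F)) = (2*F)*(1/(2*F)) = 1)
-w(b) = -1*1 = -1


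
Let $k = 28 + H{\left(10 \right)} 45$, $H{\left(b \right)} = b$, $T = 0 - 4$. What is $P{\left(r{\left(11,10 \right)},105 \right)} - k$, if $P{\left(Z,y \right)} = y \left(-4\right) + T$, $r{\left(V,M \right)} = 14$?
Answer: $-902$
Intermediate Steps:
$T = -4$ ($T = 0 - 4 = -4$)
$k = 478$ ($k = 28 + 10 \cdot 45 = 28 + 450 = 478$)
$P{\left(Z,y \right)} = -4 - 4 y$ ($P{\left(Z,y \right)} = y \left(-4\right) - 4 = - 4 y - 4 = -4 - 4 y$)
$P{\left(r{\left(11,10 \right)},105 \right)} - k = \left(-4 - 420\right) - 478 = -424 - 478 = -902$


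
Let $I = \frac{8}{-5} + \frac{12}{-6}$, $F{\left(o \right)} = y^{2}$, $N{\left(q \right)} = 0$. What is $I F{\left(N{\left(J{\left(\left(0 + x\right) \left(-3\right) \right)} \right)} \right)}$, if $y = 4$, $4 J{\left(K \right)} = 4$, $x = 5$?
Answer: $- \frac{288}{5} \approx -57.6$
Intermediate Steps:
$J{\left(K \right)} = 1$ ($J{\left(K \right)} = \frac{1}{4} \cdot 4 = 1$)
$F{\left(o \right)} = 16$ ($F{\left(o \right)} = 4^{2} = 16$)
$I = - \frac{18}{5}$ ($I = 8 \left(- \frac{1}{5}\right) + 12 \left(- \frac{1}{6}\right) = - \frac{8}{5} - 2 = - \frac{18}{5} \approx -3.6$)
$I F{\left(N{\left(J{\left(\left(0 + x\right) \left(-3\right) \right)} \right)} \right)} = \left(- \frac{18}{5}\right) 16 = - \frac{288}{5}$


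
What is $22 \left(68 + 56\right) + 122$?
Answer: $2850$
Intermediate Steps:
$22 \left(68 + 56\right) + 122 = 22 \cdot 124 + 122 = 2728 + 122 = 2850$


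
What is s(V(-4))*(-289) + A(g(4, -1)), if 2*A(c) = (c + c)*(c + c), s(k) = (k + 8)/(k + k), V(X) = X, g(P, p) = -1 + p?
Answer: 305/2 ≈ 152.50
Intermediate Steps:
s(k) = (8 + k)/(2*k) (s(k) = (8 + k)/((2*k)) = (8 + k)*(1/(2*k)) = (8 + k)/(2*k))
A(c) = 2*c² (A(c) = ((c + c)*(c + c))/2 = ((2*c)*(2*c))/2 = (4*c²)/2 = 2*c²)
s(V(-4))*(-289) + A(g(4, -1)) = ((½)*(8 - 4)/(-4))*(-289) + 2*(-1 - 1)² = ((½)*(-¼)*4)*(-289) + 2*(-2)² = -½*(-289) + 2*4 = 289/2 + 8 = 305/2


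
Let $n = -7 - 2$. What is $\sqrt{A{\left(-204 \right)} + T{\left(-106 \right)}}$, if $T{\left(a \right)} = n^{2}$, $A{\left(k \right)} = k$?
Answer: $i \sqrt{123} \approx 11.091 i$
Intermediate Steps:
$n = -9$
$T{\left(a \right)} = 81$ ($T{\left(a \right)} = \left(-9\right)^{2} = 81$)
$\sqrt{A{\left(-204 \right)} + T{\left(-106 \right)}} = \sqrt{-204 + 81} = \sqrt{-123} = i \sqrt{123}$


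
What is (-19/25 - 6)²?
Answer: 28561/625 ≈ 45.698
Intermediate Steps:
(-19/25 - 6)² = (-169/25)² = 28561/625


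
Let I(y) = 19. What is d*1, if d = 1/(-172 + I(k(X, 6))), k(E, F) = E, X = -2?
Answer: -1/153 ≈ -0.0065359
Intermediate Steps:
d = -1/153 (d = 1/(-172 + 19) = 1/(-153) = -1/153 ≈ -0.0065359)
d*1 = -1/153*1 = -1/153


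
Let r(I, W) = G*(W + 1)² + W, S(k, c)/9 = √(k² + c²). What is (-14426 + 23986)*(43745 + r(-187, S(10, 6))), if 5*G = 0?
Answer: 418202200 + 172080*√34 ≈ 4.1921e+8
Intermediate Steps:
G = 0 (G = (⅕)*0 = 0)
S(k, c) = 9*√(c² + k²) (S(k, c) = 9*√(k² + c²) = 9*√(c² + k²))
r(I, W) = W (r(I, W) = 0*(W + 1)² + W = 0*(1 + W)² + W = 0 + W = W)
(-14426 + 23986)*(43745 + r(-187, S(10, 6))) = (-14426 + 23986)*(43745 + 9*√(6² + 10²)) = 9560*(43745 + 9*√(36 + 100)) = 9560*(43745 + 9*√136) = 9560*(43745 + 9*(2*√34)) = 9560*(43745 + 18*√34) = 418202200 + 172080*√34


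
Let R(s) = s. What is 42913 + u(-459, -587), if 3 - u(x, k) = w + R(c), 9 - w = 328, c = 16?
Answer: 43219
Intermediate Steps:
w = -319 (w = 9 - 1*328 = 9 - 328 = -319)
u(x, k) = 306 (u(x, k) = 3 - (-319 + 16) = 3 - 1*(-303) = 3 + 303 = 306)
42913 + u(-459, -587) = 42913 + 306 = 43219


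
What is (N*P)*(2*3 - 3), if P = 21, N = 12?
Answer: 756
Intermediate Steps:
(N*P)*(2*3 - 3) = (12*21)*(2*3 - 3) = 252*(6 - 3) = 252*3 = 756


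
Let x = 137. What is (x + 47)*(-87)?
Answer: -16008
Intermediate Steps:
(x + 47)*(-87) = (137 + 47)*(-87) = 184*(-87) = -16008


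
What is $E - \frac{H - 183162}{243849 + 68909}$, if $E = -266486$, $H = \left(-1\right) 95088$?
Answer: $- \frac{41672675069}{156379} \approx -2.6649 \cdot 10^{5}$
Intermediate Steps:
$H = -95088$
$E - \frac{H - 183162}{243849 + 68909} = -266486 - \frac{-95088 - 183162}{243849 + 68909} = -266486 - - \frac{278250}{312758} = -266486 - \left(-278250\right) \frac{1}{312758} = -266486 - - \frac{139125}{156379} = -266486 + \frac{139125}{156379} = - \frac{41672675069}{156379}$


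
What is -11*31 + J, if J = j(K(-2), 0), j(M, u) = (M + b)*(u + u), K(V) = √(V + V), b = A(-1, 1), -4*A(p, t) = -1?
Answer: -341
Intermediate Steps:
A(p, t) = ¼ (A(p, t) = -¼*(-1) = ¼)
b = ¼ ≈ 0.25000
K(V) = √2*√V (K(V) = √(2*V) = √2*√V)
j(M, u) = 2*u*(¼ + M) (j(M, u) = (M + ¼)*(u + u) = (¼ + M)*(2*u) = 2*u*(¼ + M))
J = 0 (J = (½)*0*(1 + 4*(√2*√(-2))) = (½)*0*(1 + 4*(√2*(I*√2))) = (½)*0*(1 + 4*(2*I)) = (½)*0*(1 + 8*I) = 0)
-11*31 + J = -11*31 + 0 = -341 + 0 = -341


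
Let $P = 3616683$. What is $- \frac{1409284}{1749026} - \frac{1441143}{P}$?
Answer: $- \frac{1269588343615}{1054278766793} \approx -1.2042$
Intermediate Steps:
$- \frac{1409284}{1749026} - \frac{1441143}{P} = - \frac{1409284}{1749026} - \frac{1441143}{3616683} = \left(-1409284\right) \frac{1}{1749026} - \frac{480381}{1205561} = - \frac{704642}{874513} - \frac{480381}{1205561} = - \frac{1269588343615}{1054278766793}$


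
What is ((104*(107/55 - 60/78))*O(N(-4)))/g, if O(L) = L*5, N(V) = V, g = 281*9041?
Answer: -26912/27945731 ≈ -0.00096301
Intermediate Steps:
g = 2540521
O(L) = 5*L
((104*(107/55 - 60/78))*O(N(-4)))/g = ((104*(107/55 - 60/78))*(5*(-4)))/2540521 = ((104*(107*(1/55) - 60*1/78))*(-20))*(1/2540521) = ((104*(107/55 - 10/13))*(-20))*(1/2540521) = ((104*(841/715))*(-20))*(1/2540521) = ((6728/55)*(-20))*(1/2540521) = -26912/11*1/2540521 = -26912/27945731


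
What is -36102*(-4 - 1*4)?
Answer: 288816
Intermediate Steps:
-36102*(-4 - 1*4) = -36102*(-4 - 4) = -36102*(-8) = 288816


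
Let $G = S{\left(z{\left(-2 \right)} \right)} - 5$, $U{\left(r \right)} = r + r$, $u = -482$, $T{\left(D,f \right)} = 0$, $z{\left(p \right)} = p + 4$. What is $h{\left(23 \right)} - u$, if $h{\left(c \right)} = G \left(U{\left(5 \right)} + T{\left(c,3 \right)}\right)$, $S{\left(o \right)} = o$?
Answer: $452$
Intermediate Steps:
$z{\left(p \right)} = 4 + p$
$U{\left(r \right)} = 2 r$
$G = -3$ ($G = \left(4 - 2\right) - 5 = 2 - 5 = -3$)
$h{\left(c \right)} = -30$ ($h{\left(c \right)} = - 3 \left(2 \cdot 5 + 0\right) = - 3 \left(10 + 0\right) = \left(-3\right) 10 = -30$)
$h{\left(23 \right)} - u = -30 - -482 = -30 + 482 = 452$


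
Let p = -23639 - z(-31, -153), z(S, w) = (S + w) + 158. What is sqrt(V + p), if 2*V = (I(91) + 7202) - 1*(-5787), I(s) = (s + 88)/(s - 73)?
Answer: I*sqrt(616087)/6 ≈ 130.82*I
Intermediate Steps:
z(S, w) = 158 + S + w
p = -23613 (p = -23639 - (158 - 31 - 153) = -23639 - 1*(-26) = -23639 + 26 = -23613)
I(s) = (88 + s)/(-73 + s)
V = 233981/36 (V = (((88 + 91)/(-73 + 91) + 7202) - 1*(-5787))/2 = ((179/18 + 7202) + 5787)/2 = (129815/18 + 5787)/2 = (1/2)*(233981/18) = 233981/36 ≈ 6499.5)
sqrt(V + p) = sqrt(233981/36 - 23613) = sqrt(-616087/36) = I*sqrt(616087)/6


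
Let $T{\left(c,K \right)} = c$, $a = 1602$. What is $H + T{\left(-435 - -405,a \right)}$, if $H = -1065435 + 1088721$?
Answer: $23256$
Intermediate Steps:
$H = 23286$
$H + T{\left(-435 - -405,a \right)} = 23286 - 30 = 23256$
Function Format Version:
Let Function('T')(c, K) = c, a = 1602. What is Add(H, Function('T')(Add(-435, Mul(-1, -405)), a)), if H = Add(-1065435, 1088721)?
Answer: 23256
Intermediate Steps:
H = 23286
Add(H, Function('T')(Add(-435, Mul(-1, -405)), a)) = Add(23286, Add(-435, Mul(-1, -405))) = Add(23286, Add(-435, 405)) = Add(23286, -30) = 23256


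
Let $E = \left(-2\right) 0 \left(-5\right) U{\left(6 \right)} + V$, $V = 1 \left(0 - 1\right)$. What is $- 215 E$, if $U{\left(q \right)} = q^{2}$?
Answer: $215$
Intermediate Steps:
$V = -1$ ($V = 1 \left(-1\right) = -1$)
$E = -1$ ($E = \left(-2\right) 0 \left(-5\right) 6^{2} - 1 = 0 \left(-5\right) 36 - 1 = 0 \cdot 36 - 1 = 0 - 1 = -1$)
$- 215 E = \left(-215\right) \left(-1\right) = 215$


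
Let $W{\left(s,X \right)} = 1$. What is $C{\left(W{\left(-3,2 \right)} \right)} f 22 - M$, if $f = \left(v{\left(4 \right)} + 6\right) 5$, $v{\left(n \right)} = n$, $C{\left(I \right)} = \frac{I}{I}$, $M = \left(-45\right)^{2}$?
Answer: $-925$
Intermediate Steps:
$M = 2025$
$C{\left(I \right)} = 1$
$f = 50$ ($f = \left(4 + 6\right) 5 = 10 \cdot 5 = 50$)
$C{\left(W{\left(-3,2 \right)} \right)} f 22 - M = 1 \cdot 50 \cdot 22 - 2025 = 50 \cdot 22 - 2025 = 1100 - 2025 = -925$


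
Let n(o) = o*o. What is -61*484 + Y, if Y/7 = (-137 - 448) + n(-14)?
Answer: -32247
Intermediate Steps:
n(o) = o²
Y = -2723 (Y = 7*((-137 - 448) + (-14)²) = 7*(-585 + 196) = 7*(-389) = -2723)
-61*484 + Y = -61*484 - 2723 = -29524 - 2723 = -32247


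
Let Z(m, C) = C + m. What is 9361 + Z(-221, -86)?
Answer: 9054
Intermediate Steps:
9361 + Z(-221, -86) = 9361 + (-86 - 221) = 9361 - 307 = 9054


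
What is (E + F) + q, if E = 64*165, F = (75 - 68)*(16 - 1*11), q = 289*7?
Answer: 12618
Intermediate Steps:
q = 2023
F = 35 (F = 7*(16 - 11) = 7*5 = 35)
E = 10560
(E + F) + q = (10560 + 35) + 2023 = 10595 + 2023 = 12618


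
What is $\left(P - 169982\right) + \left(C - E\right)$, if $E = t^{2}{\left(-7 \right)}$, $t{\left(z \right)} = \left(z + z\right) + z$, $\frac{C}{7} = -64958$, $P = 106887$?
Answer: $-518242$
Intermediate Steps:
$C = -454706$ ($C = 7 \left(-64958\right) = -454706$)
$t{\left(z \right)} = 3 z$ ($t{\left(z \right)} = 2 z + z = 3 z$)
$E = 441$ ($E = \left(3 \left(-7\right)\right)^{2} = \left(-21\right)^{2} = 441$)
$\left(P - 169982\right) + \left(C - E\right) = \left(106887 - 169982\right) - 455147 = -63095 - 455147 = -518242$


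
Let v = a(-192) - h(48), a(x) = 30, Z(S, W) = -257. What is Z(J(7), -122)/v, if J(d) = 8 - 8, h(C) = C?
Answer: 257/18 ≈ 14.278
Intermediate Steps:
J(d) = 0
v = -18 (v = 30 - 1*48 = 30 - 48 = -18)
Z(J(7), -122)/v = -257/(-18) = -257*(-1/18) = 257/18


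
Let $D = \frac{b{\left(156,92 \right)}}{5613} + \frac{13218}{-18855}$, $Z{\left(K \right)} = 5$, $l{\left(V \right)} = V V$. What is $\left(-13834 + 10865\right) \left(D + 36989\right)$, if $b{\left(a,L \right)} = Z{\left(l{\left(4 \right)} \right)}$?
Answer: $- \frac{1291378753373816}{11759235} \approx -1.0982 \cdot 10^{8}$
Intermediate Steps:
$l{\left(V \right)} = V^{2}$
$b{\left(a,L \right)} = 5$
$D = - \frac{8233151}{11759235}$ ($D = \frac{5}{5613} + \frac{13218}{-18855} = 5 \cdot \frac{1}{5613} + 13218 \left(- \frac{1}{18855}\right) = \frac{5}{5613} - \frac{4406}{6285} = - \frac{8233151}{11759235} \approx -0.70014$)
$\left(-13834 + 10865\right) \left(D + 36989\right) = \left(-13834 + 10865\right) \left(- \frac{8233151}{11759235} + 36989\right) = \left(-2969\right) \frac{434954110264}{11759235} = - \frac{1291378753373816}{11759235}$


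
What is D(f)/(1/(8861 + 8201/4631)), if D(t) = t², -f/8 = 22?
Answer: 115578473472/421 ≈ 2.7453e+8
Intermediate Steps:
f = -176 (f = -8*22 = -176)
D(f)/(1/(8861 + 8201/4631)) = (-176)²/(1/(8861 + 8201/4631)) = 30976/(1/(8861 + 8201*(1/4631))) = 30976/(1/(8861 + 8201/4631)) = 30976/(1/(41043492/4631)) = 30976/(4631/41043492) = 30976*(41043492/4631) = 115578473472/421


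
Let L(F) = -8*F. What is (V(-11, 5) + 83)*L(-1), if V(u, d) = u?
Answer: 576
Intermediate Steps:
(V(-11, 5) + 83)*L(-1) = (-11 + 83)*(-8*(-1)) = 72*8 = 576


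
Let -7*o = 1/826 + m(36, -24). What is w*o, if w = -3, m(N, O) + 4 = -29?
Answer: -81771/5782 ≈ -14.142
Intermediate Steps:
m(N, O) = -33 (m(N, O) = -4 - 29 = -33)
o = 27257/5782 (o = -(1/826 - 33)/7 = -1/7*(-27257/826) = 27257/5782 ≈ 4.7141)
w*o = -3*27257/5782 = -81771/5782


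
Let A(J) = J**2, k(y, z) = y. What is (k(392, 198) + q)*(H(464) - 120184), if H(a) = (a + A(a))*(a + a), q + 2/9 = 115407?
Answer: 208547329895144/9 ≈ 2.3172e+13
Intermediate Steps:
q = 1038661/9 (q = -2/9 + 115407 = 1038661/9 ≈ 1.1541e+5)
H(a) = 2*a*(a + a**2) (H(a) = (a + a**2)*(a + a) = (a + a**2)*(2*a) = 2*a*(a + a**2))
(k(392, 198) + q)*(H(464) - 120184) = (392 + 1038661/9)*(2*464**2*(1 + 464) - 120184) = 1042189*(2*215296*465 - 120184)/9 = 1042189*(200225280 - 120184)/9 = (1042189/9)*200105096 = 208547329895144/9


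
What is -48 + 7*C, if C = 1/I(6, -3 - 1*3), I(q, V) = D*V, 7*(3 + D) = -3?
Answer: -6863/144 ≈ -47.660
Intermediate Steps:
D = -24/7 (D = -3 + (1/7)*(-3) = -3 - 3/7 = -24/7 ≈ -3.4286)
I(q, V) = -24*V/7
C = 7/144 (C = 1/(-24*(-3 - 1*3)/7) = 1/(-24*(-3 - 3)/7) = 1/(-24/7*(-6)) = 1/(144/7) = 7/144 ≈ 0.048611)
-48 + 7*C = -48 + 7*(7/144) = -48 + 49/144 = -6863/144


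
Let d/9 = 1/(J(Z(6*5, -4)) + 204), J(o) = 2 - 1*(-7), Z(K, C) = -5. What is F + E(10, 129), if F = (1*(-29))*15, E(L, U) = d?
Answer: -30882/71 ≈ -434.96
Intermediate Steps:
J(o) = 9 (J(o) = 2 + 7 = 9)
d = 3/71 (d = 9/(9 + 204) = 9/213 = 9*(1/213) = 3/71 ≈ 0.042253)
E(L, U) = 3/71
F = -435 (F = -29*15 = -435)
F + E(10, 129) = -435 + 3/71 = -30882/71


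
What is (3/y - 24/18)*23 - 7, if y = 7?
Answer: -584/21 ≈ -27.810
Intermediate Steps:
(3/y - 24/18)*23 - 7 = (3/7 - 24/18)*23 - 7 = (3*(⅐) - 24*1/18)*23 - 7 = (3/7 - 4/3)*23 - 7 = -19/21*23 - 7 = -437/21 - 7 = -584/21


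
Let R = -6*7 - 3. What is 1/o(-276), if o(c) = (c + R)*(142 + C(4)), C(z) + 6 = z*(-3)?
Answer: -1/39804 ≈ -2.5123e-5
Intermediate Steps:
R = -45 (R = -42 - 3 = -45)
C(z) = -6 - 3*z (C(z) = -6 + z*(-3) = -6 - 3*z)
o(c) = -5580 + 124*c (o(c) = (c - 45)*(142 + (-6 - 3*4)) = (-45 + c)*(142 + (-6 - 12)) = (-45 + c)*(142 - 18) = (-45 + c)*124 = -5580 + 124*c)
1/o(-276) = 1/(-5580 + 124*(-276)) = 1/(-5580 - 34224) = 1/(-39804) = -1/39804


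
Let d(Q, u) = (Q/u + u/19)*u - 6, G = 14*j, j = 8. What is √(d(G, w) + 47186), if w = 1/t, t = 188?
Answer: √603407329747/3572 ≈ 217.47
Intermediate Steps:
w = 1/188 ≈ 0.0053191
G = 112 (G = 14*8 = 112)
d(Q, u) = -6 + u*(u/19 + Q/u) (d(Q, u) = (Q/u + u*(1/19))*u - 6 = (Q/u + u/19)*u - 6 = (u/19 + Q/u)*u - 6 = u*(u/19 + Q/u) - 6 = -6 + u*(u/19 + Q/u))
√(d(G, w) + 47186) = √((-6 + 112 + (1/188)²/19) + 47186) = √((-6 + 112 + (1/19)*(1/35344)) + 47186) = √((-6 + 112 + 1/671536) + 47186) = √(71182817/671536 + 47186) = √(31758280513/671536) = √603407329747/3572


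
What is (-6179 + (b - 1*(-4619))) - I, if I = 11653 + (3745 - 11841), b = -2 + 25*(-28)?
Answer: -5819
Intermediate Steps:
b = -702 (b = -2 - 700 = -702)
I = 3557 (I = 11653 - 8096 = 3557)
(-6179 + (b - 1*(-4619))) - I = (-6179 + (-702 - 1*(-4619))) - 1*3557 = (-6179 + (-702 + 4619)) - 3557 = (-6179 + 3917) - 3557 = -2262 - 3557 = -5819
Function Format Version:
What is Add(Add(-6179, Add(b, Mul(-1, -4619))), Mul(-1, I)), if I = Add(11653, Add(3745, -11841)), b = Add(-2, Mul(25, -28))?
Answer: -5819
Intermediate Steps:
b = -702 (b = Add(-2, -700) = -702)
I = 3557 (I = Add(11653, -8096) = 3557)
Add(Add(-6179, Add(b, Mul(-1, -4619))), Mul(-1, I)) = Add(Add(-6179, Add(-702, Mul(-1, -4619))), Mul(-1, 3557)) = Add(Add(-6179, Add(-702, 4619)), -3557) = Add(Add(-6179, 3917), -3557) = Add(-2262, -3557) = -5819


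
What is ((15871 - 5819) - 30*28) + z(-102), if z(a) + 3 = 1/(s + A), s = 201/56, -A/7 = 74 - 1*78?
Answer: 16290777/1769 ≈ 9209.0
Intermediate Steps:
A = 28 (A = -7*(74 - 1*78) = -7*(74 - 78) = -7*(-4) = 28)
s = 201/56 (s = 201*(1/56) = 201/56 ≈ 3.5893)
z(a) = -5251/1769 (z(a) = -3 + 1/(201/56 + 28) = -3 + 1/(1769/56) = -3 + 56/1769 = -5251/1769)
((15871 - 5819) - 30*28) + z(-102) = ((15871 - 5819) - 30*28) - 5251/1769 = (10052 - 840) - 5251/1769 = 9212 - 5251/1769 = 16290777/1769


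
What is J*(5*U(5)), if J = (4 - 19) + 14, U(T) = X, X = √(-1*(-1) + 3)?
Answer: -10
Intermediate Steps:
X = 2 (X = √(1 + 3) = √4 = 2)
U(T) = 2
J = -1 (J = -15 + 14 = -1)
J*(5*U(5)) = -5*2 = -1*10 = -10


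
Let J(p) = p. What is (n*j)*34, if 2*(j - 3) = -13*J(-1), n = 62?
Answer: 20026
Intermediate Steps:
j = 19/2 (j = 3 + (-13*(-1))/2 = 3 + (½)*13 = 3 + 13/2 = 19/2 ≈ 9.5000)
(n*j)*34 = (62*(19/2))*34 = 589*34 = 20026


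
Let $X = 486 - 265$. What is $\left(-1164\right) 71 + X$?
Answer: $-82423$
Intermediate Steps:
$X = 221$
$\left(-1164\right) 71 + X = \left(-1164\right) 71 + 221 = -82644 + 221 = -82423$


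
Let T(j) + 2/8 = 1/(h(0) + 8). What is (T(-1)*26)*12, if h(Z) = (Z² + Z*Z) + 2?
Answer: -234/5 ≈ -46.800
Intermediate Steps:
h(Z) = 2 + 2*Z² (h(Z) = (Z² + Z²) + 2 = 2*Z² + 2 = 2 + 2*Z²)
T(j) = -3/20 (T(j) = -¼ + 1/((2 + 2*0²) + 8) = -¼ + 1/((2 + 2*0) + 8) = -¼ + 1/((2 + 0) + 8) = -¼ + 1/(2 + 8) = -¼ + 1/10 = -¼ + ⅒ = -3/20)
(T(-1)*26)*12 = -3/20*26*12 = -39/10*12 = -234/5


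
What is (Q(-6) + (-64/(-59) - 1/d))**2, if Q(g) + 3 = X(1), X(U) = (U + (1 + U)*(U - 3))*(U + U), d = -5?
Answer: 5180176/87025 ≈ 59.525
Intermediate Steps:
X(U) = 2*U*(U + (1 + U)*(-3 + U)) (X(U) = (U + (1 + U)*(-3 + U))*(2*U) = 2*U*(U + (1 + U)*(-3 + U)))
Q(g) = -9 (Q(g) = -3 + 2*1*(-3 + 1**2 - 1*1) = -3 + 2*1*(-3 + 1 - 1) = -3 + 2*1*(-3) = -3 - 6 = -9)
(Q(-6) + (-64/(-59) - 1/d))**2 = (-9 + (-64/(-59) - 1/(-5)))**2 = (-9 + (-64*(-1/59) - 1*(-1/5)))**2 = (-9 + (64/59 + 1/5))**2 = (-9 + 379/295)**2 = (-2276/295)**2 = 5180176/87025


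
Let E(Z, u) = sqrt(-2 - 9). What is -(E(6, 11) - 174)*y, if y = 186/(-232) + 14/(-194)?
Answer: -29499/194 + 9833*I*sqrt(11)/11252 ≈ -152.06 + 2.8984*I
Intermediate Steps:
y = -9833/11252 (y = 186*(-1/232) + 14*(-1/194) = -93/116 - 7/97 = -9833/11252 ≈ -0.87389)
E(Z, u) = I*sqrt(11) (E(Z, u) = sqrt(-11) = I*sqrt(11))
-(E(6, 11) - 174)*y = -(I*sqrt(11) - 174)*(-9833)/11252 = -(-174 + I*sqrt(11))*(-9833)/11252 = -(29499/194 - 9833*I*sqrt(11)/11252) = -29499/194 + 9833*I*sqrt(11)/11252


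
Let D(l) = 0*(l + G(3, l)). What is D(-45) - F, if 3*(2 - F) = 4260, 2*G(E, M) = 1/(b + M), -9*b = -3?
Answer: 1418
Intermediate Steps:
b = 1/3 (b = -1/9*(-3) = 1/3 ≈ 0.33333)
G(E, M) = 1/(2*(1/3 + M))
D(l) = 0 (D(l) = 0*(l + 3/(2*(1 + 3*l))) = 0)
F = -1418 (F = 2 - 1/3*4260 = 2 - 1420 = -1418)
D(-45) - F = 0 - 1*(-1418) = 0 + 1418 = 1418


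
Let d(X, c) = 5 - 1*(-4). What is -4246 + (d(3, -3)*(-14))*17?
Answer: -6388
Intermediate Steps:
d(X, c) = 9 (d(X, c) = 5 + 4 = 9)
-4246 + (d(3, -3)*(-14))*17 = -4246 + (9*(-14))*17 = -4246 - 126*17 = -4246 - 2142 = -6388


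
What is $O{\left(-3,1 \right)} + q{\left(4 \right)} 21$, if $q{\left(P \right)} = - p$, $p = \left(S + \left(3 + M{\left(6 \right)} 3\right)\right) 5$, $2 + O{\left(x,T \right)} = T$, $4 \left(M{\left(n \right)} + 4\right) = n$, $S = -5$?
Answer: $\frac{1993}{2} \approx 996.5$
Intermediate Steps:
$M{\left(n \right)} = -4 + \frac{n}{4}$
$O{\left(x,T \right)} = -2 + T$
$p = - \frac{95}{2}$ ($p = \left(-5 + \left(3 + \left(-4 + \frac{1}{4} \cdot 6\right) 3\right)\right) 5 = \left(-5 + \left(3 + \left(-4 + \frac{3}{2}\right) 3\right)\right) 5 = \left(-5 + \left(3 - \frac{15}{2}\right)\right) 5 = \left(-5 - \frac{9}{2}\right) 5 = \left(- \frac{19}{2}\right) 5 = - \frac{95}{2} \approx -47.5$)
$q{\left(P \right)} = \frac{95}{2}$ ($q{\left(P \right)} = \left(-1\right) \left(- \frac{95}{2}\right) = \frac{95}{2}$)
$O{\left(-3,1 \right)} + q{\left(4 \right)} 21 = \left(-2 + 1\right) + \frac{95}{2} \cdot 21 = -1 + \frac{1995}{2} = \frac{1993}{2}$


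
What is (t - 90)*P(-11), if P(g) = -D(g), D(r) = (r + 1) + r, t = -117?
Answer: -4347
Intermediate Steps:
D(r) = 1 + 2*r (D(r) = (1 + r) + r = 1 + 2*r)
P(g) = -1 - 2*g (P(g) = -(1 + 2*g) = -1 - 2*g)
(t - 90)*P(-11) = (-117 - 90)*(-1 - 2*(-11)) = -207*(-1 + 22) = -207*21 = -4347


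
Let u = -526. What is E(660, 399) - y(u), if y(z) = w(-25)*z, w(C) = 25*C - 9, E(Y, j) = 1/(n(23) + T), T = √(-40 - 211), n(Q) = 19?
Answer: (-333484*√251 + 6336195*I)/(√251 - 19*I) ≈ -3.3348e+5 - 0.025879*I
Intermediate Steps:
T = I*√251 (T = √(-251) = I*√251 ≈ 15.843*I)
E(Y, j) = 1/(19 + I*√251)
w(C) = -9 + 25*C
y(z) = -634*z (y(z) = (-9 + 25*(-25))*z = (-9 - 625)*z = -634*z)
E(660, 399) - y(u) = (19/612 - I*√251/612) - (-634)*(-526) = (19/612 - I*√251/612) - 1*333484 = (19/612 - I*√251/612) - 333484 = -204092189/612 - I*√251/612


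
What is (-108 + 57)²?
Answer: 2601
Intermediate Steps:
(-108 + 57)² = (-51)² = 2601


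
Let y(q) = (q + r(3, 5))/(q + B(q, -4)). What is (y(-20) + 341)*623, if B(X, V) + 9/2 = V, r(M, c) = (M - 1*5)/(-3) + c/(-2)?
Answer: 36409366/171 ≈ 2.1292e+5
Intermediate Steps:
r(M, c) = 5/3 - c/2 - M/3 (r(M, c) = (M - 5)*(-⅓) + c*(-½) = (-5 + M)*(-⅓) - c/2 = (5/3 - M/3) - c/2 = 5/3 - c/2 - M/3)
B(X, V) = -9/2 + V
y(q) = (-11/6 + q)/(-17/2 + q) (y(q) = (q + (5/3 - ½*5 - ⅓*3))/(q + (-9/2 - 4)) = (q + (5/3 - 5/2 - 1))/(q - 17/2) = (q - 11/6)/(-17/2 + q) = (-11/6 + q)/(-17/2 + q))
(y(-20) + 341)*623 = ((-11 + 6*(-20))/(3*(-17 + 2*(-20))) + 341)*623 = ((-11 - 120)/(3*(-17 - 40)) + 341)*623 = ((⅓)*(-131)/(-57) + 341)*623 = ((⅓)*(-1/57)*(-131) + 341)*623 = (131/171 + 341)*623 = (58442/171)*623 = 36409366/171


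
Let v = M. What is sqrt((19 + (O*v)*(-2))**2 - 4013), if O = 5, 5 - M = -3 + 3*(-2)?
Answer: 2*sqrt(2657) ≈ 103.09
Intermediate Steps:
M = 14 (M = 5 - (-3 + 3*(-2)) = 5 - (-3 - 6) = 5 - 1*(-9) = 5 + 9 = 14)
v = 14
sqrt((19 + (O*v)*(-2))**2 - 4013) = sqrt((19 + (5*14)*(-2))**2 - 4013) = sqrt((19 + 70*(-2))**2 - 4013) = sqrt((19 - 140)**2 - 4013) = sqrt((-121)**2 - 4013) = sqrt(14641 - 4013) = sqrt(10628) = 2*sqrt(2657)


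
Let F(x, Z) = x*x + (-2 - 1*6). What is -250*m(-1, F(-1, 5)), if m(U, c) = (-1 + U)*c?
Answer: -3500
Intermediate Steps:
F(x, Z) = -8 + x² (F(x, Z) = x² + (-2 - 6) = x² - 8 = -8 + x²)
m(U, c) = c*(-1 + U)
-250*m(-1, F(-1, 5)) = -250*(-8 + (-1)²)*(-1 - 1) = -250*(-8 + 1)*(-2) = -(-1750)*(-2) = -250*14 = -3500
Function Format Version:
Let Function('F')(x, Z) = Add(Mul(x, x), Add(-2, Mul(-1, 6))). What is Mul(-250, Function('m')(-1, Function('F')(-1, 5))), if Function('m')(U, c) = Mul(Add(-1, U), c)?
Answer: -3500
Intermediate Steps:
Function('F')(x, Z) = Add(-8, Pow(x, 2)) (Function('F')(x, Z) = Add(Pow(x, 2), Add(-2, -6)) = Add(Pow(x, 2), -8) = Add(-8, Pow(x, 2)))
Function('m')(U, c) = Mul(c, Add(-1, U))
Mul(-250, Function('m')(-1, Function('F')(-1, 5))) = Mul(-250, Mul(Add(-8, Pow(-1, 2)), Add(-1, -1))) = Mul(-250, Mul(Add(-8, 1), -2)) = Mul(-250, Mul(-7, -2)) = Mul(-250, 14) = -3500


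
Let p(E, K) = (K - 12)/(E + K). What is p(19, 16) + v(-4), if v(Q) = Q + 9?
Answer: 179/35 ≈ 5.1143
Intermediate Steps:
p(E, K) = (-12 + K)/(E + K)
v(Q) = 9 + Q
p(19, 16) + v(-4) = (-12 + 16)/(19 + 16) + (9 - 4) = 4/35 + 5 = 179/35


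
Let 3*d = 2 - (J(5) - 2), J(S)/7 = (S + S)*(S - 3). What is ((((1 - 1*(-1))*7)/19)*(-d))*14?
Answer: 26656/57 ≈ 467.65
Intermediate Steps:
J(S) = 14*S*(-3 + S) (J(S) = 7*((S + S)*(S - 3)) = 7*((2*S)*(-3 + S)) = 7*(2*S*(-3 + S)) = 14*S*(-3 + S))
d = -136/3 (d = (2 - (14*5*(-3 + 5) - 2))/3 = (2 - (14*5*2 - 2))/3 = (2 - (140 - 2))/3 = (2 - 1*138)/3 = (2 - 138)/3 = (⅓)*(-136) = -136/3 ≈ -45.333)
((((1 - 1*(-1))*7)/19)*(-d))*14 = ((((1 - 1*(-1))*7)/19)*(-1*(-136/3)))*14 = ((((1 + 1)*7)*(1/19))*(136/3))*14 = (((2*7)*(1/19))*(136/3))*14 = ((14*(1/19))*(136/3))*14 = ((14/19)*(136/3))*14 = (1904/57)*14 = 26656/57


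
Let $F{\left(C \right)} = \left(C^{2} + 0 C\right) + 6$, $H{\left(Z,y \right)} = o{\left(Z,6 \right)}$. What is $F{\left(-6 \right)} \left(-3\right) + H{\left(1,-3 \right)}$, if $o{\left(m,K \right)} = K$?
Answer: $-120$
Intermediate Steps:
$H{\left(Z,y \right)} = 6$
$F{\left(C \right)} = 6 + C^{2}$ ($F{\left(C \right)} = \left(C^{2} + 0\right) + 6 = C^{2} + 6 = 6 + C^{2}$)
$F{\left(-6 \right)} \left(-3\right) + H{\left(1,-3 \right)} = \left(6 + \left(-6\right)^{2}\right) \left(-3\right) + 6 = \left(6 + 36\right) \left(-3\right) + 6 = 42 \left(-3\right) + 6 = -126 + 6 = -120$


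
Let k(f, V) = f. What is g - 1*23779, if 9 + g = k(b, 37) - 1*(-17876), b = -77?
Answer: -5989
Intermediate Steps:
g = 17790 (g = -9 + (-77 - 1*(-17876)) = -9 + (-77 + 17876) = -9 + 17799 = 17790)
g - 1*23779 = 17790 - 1*23779 = 17790 - 23779 = -5989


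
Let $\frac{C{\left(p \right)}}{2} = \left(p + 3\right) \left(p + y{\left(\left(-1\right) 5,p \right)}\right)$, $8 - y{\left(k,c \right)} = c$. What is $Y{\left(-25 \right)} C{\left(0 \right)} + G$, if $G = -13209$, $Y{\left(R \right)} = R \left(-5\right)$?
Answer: $-7209$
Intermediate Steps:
$y{\left(k,c \right)} = 8 - c$
$Y{\left(R \right)} = - 5 R$
$C{\left(p \right)} = 48 + 16 p$ ($C{\left(p \right)} = 2 \left(p + 3\right) \left(p - \left(-8 + p\right)\right) = 2 \left(3 + p\right) 8 = 2 \left(24 + 8 p\right) = 48 + 16 p$)
$Y{\left(-25 \right)} C{\left(0 \right)} + G = \left(-5\right) \left(-25\right) \left(48 + 16 \cdot 0\right) - 13209 = 125 \left(48 + 0\right) - 13209 = 125 \cdot 48 - 13209 = 6000 - 13209 = -7209$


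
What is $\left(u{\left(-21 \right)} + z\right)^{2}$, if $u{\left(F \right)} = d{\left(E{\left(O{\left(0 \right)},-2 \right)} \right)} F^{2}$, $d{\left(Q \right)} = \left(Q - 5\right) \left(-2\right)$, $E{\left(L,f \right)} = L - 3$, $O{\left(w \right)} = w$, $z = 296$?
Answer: $54051904$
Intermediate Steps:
$E{\left(L,f \right)} = -3 + L$ ($E{\left(L,f \right)} = L - 3 = -3 + L$)
$d{\left(Q \right)} = 10 - 2 Q$ ($d{\left(Q \right)} = \left(-5 + Q\right) \left(-2\right) = 10 - 2 Q$)
$u{\left(F \right)} = 16 F^{2}$ ($u{\left(F \right)} = \left(10 - 2 \left(-3 + 0\right)\right) F^{2} = \left(10 - -6\right) F^{2} = \left(10 + 6\right) F^{2} = 16 F^{2}$)
$\left(u{\left(-21 \right)} + z\right)^{2} = \left(16 \left(-21\right)^{2} + 296\right)^{2} = \left(16 \cdot 441 + 296\right)^{2} = \left(7056 + 296\right)^{2} = 7352^{2} = 54051904$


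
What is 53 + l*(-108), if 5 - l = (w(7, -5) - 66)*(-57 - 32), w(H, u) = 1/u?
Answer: 3179137/5 ≈ 6.3583e+5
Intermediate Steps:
l = -29434/5 (l = 5 - (1/(-5) - 66)*(-57 - 32) = 5 - (-⅕ - 66)*(-89) = 5 - (-331)*(-89)/5 = 5 - 1*29459/5 = 5 - 29459/5 = -29434/5 ≈ -5886.8)
53 + l*(-108) = 53 - 29434/5*(-108) = 53 + 3178872/5 = 3179137/5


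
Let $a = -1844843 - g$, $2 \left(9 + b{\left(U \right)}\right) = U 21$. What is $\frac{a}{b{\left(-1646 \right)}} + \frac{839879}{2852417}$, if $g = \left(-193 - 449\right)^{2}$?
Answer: $\frac{6452448323587}{49323994764} \approx 130.82$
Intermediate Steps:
$b{\left(U \right)} = -9 + \frac{21 U}{2}$ ($b{\left(U \right)} = -9 + \frac{U 21}{2} = -9 + \frac{21 U}{2}$)
$g = 412164$ ($g = \left(-642\right)^{2} = 412164$)
$a = -2257007$ ($a = -1844843 - 412164 = -2257007$)
$\frac{a}{b{\left(-1646 \right)}} + \frac{839879}{2852417} = - \frac{2257007}{-9 + \frac{21}{2} \left(-1646\right)} + \frac{839879}{2852417} = - \frac{2257007}{-9 - 17283} + 839879 \cdot \frac{1}{2852417} = - \frac{2257007}{-17292} + \frac{839879}{2852417} = \left(-2257007\right) \left(- \frac{1}{17292}\right) + \frac{839879}{2852417} = \frac{2257007}{17292} + \frac{839879}{2852417} = \frac{6452448323587}{49323994764}$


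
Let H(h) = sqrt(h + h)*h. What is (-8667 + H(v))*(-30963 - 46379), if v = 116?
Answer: 670323114 - 17943344*sqrt(58) ≈ 5.3367e+8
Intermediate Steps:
H(h) = sqrt(2)*h**(3/2) (H(h) = sqrt(2*h)*h = (sqrt(2)*sqrt(h))*h = sqrt(2)*h**(3/2))
(-8667 + H(v))*(-30963 - 46379) = (-8667 + sqrt(2)*116**(3/2))*(-30963 - 46379) = (-8667 + sqrt(2)*(232*sqrt(29)))*(-77342) = (-8667 + 232*sqrt(58))*(-77342) = 670323114 - 17943344*sqrt(58)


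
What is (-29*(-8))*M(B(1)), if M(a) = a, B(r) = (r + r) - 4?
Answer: -464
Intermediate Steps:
B(r) = -4 + 2*r (B(r) = 2*r - 4 = -4 + 2*r)
(-29*(-8))*M(B(1)) = (-29*(-8))*(-4 + 2*1) = 232*(-4 + 2) = 232*(-2) = -464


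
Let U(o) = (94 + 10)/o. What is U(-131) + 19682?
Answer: 2578238/131 ≈ 19681.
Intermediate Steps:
U(o) = 104/o
U(-131) + 19682 = 104/(-131) + 19682 = 104*(-1/131) + 19682 = -104/131 + 19682 = 2578238/131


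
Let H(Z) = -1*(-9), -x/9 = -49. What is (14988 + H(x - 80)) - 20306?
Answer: -5309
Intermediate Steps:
x = 441 (x = -9*(-49) = 441)
H(Z) = 9
(14988 + H(x - 80)) - 20306 = (14988 + 9) - 20306 = 14997 - 20306 = -5309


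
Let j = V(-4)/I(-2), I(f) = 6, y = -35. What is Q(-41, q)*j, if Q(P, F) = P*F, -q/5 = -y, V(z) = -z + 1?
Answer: 35875/6 ≈ 5979.2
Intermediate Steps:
V(z) = 1 - z
q = -175 (q = -(-5)*(-35) = -5*35 = -175)
Q(P, F) = F*P
j = ⅚ (j = (1 - 1*(-4))/6 = (1 + 4)*(⅙) = 5*(⅙) = ⅚ ≈ 0.83333)
Q(-41, q)*j = -175*(-41)*(⅚) = 7175*(⅚) = 35875/6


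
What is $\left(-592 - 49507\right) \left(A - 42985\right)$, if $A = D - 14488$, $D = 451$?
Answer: $2856745178$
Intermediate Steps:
$A = -14037$ ($A = 451 - 14488 = -14037$)
$\left(-592 - 49507\right) \left(A - 42985\right) = \left(-592 - 49507\right) \left(-14037 - 42985\right) = - 50099 \left(-14037 - 42985\right) = \left(-50099\right) \left(-57022\right) = 2856745178$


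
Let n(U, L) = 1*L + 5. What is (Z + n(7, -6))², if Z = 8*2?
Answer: 225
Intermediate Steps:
n(U, L) = 5 + L (n(U, L) = L + 5 = 5 + L)
Z = 16
(Z + n(7, -6))² = (16 + (5 - 6))² = (16 - 1)² = 15² = 225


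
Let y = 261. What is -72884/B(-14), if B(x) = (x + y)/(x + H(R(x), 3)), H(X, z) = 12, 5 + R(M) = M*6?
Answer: 7672/13 ≈ 590.15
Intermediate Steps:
R(M) = -5 + 6*M (R(M) = -5 + M*6 = -5 + 6*M)
B(x) = (261 + x)/(12 + x) (B(x) = (x + 261)/(x + 12) = (261 + x)/(12 + x))
-72884/B(-14) = -72884*(12 - 14)/(261 - 14) = -72884/(247/(-2)) = -72884/((-½*247)) = -72884/(-247/2) = -72884*(-2/247) = 7672/13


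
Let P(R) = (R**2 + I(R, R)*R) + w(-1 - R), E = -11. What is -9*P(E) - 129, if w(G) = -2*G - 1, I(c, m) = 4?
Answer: -633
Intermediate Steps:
w(G) = -1 - 2*G
P(R) = 1 + R**2 + 6*R (P(R) = (R**2 + 4*R) + (-1 - 2*(-1 - R)) = (R**2 + 4*R) + (-1 + (2 + 2*R)) = (R**2 + 4*R) + (1 + 2*R) = 1 + R**2 + 6*R)
-9*P(E) - 129 = -9*(1 + (-11)**2 + 6*(-11)) - 129 = -9*(1 + 121 - 66) - 129 = -9*56 - 129 = -504 - 129 = -633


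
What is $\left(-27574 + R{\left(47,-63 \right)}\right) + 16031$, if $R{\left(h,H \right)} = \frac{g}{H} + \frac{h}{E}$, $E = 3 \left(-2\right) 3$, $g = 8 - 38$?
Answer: $- \frac{1454687}{126} \approx -11545.0$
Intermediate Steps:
$g = -30$
$E = -18$ ($E = \left(-6\right) 3 = -18$)
$R{\left(h,H \right)} = - \frac{30}{H} - \frac{h}{18}$ ($R{\left(h,H \right)} = - \frac{30}{H} + \frac{h}{-18} = - \frac{30}{H} + h \left(- \frac{1}{18}\right) = - \frac{30}{H} - \frac{h}{18}$)
$\left(-27574 + R{\left(47,-63 \right)}\right) + 16031 = \left(-27574 - \left(\frac{47}{18} + \frac{30}{-63}\right)\right) + 16031 = \left(-27574 - \frac{269}{126}\right) + 16031 = - \frac{3474593}{126} + 16031 = - \frac{1454687}{126}$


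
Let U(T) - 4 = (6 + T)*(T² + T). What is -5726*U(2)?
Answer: -297752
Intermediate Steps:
U(T) = 4 + (6 + T)*(T + T²) (U(T) = 4 + (6 + T)*(T² + T) = 4 + (6 + T)*(T + T²))
-5726*U(2) = -5726*(4 + 2³ + 6*2 + 7*2²) = -5726*(4 + 8 + 12 + 7*4) = -5726*(4 + 8 + 12 + 28) = -5726*52 = -297752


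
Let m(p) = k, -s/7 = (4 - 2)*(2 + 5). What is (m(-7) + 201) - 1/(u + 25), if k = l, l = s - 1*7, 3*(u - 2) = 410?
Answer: 47133/491 ≈ 95.994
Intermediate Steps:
u = 416/3 (u = 2 + (⅓)*410 = 2 + 410/3 = 416/3 ≈ 138.67)
s = -98 (s = -7*(4 - 2)*(2 + 5) = -14*7 = -7*14 = -98)
l = -105 (l = -98 - 1*7 = -98 - 7 = -105)
k = -105
m(p) = -105
(m(-7) + 201) - 1/(u + 25) = (-105 + 201) - 1/(416/3 + 25) = 96 - 1/491/3 = 96 - 1*3/491 = 96 - 3/491 = 47133/491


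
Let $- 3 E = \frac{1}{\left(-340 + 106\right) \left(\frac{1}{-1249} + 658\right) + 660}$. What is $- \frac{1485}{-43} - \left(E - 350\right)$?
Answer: $\frac{9498685496963}{24701752566} \approx 384.53$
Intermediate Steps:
$E = \frac{1249}{574459362}$ ($E = - \frac{1}{3 \left(\left(-340 + 106\right) \left(\frac{1}{-1249} + 658\right) + 660\right)} = - \frac{1}{3 \left(- 234 \left(- \frac{1}{1249} + 658\right) + 660\right)} = - \frac{1}{3 \left(\left(-234\right) \frac{821841}{1249} + 660\right)} = - \frac{1}{3 \left(- \frac{192310794}{1249} + 660\right)} = - \frac{1}{3 \left(- \frac{191486454}{1249}\right)} = \left(- \frac{1}{3}\right) \left(- \frac{1249}{191486454}\right) = \frac{1249}{574459362} \approx 2.1742 \cdot 10^{-6}$)
$- \frac{1485}{-43} - \left(E - 350\right) = - \frac{1485}{-43} - \left(\frac{1249}{574459362} - 350\right) = \left(-1485\right) \left(- \frac{1}{43}\right) - - \frac{201060775451}{574459362} = \frac{1485}{43} + \frac{201060775451}{574459362} = \frac{9498685496963}{24701752566}$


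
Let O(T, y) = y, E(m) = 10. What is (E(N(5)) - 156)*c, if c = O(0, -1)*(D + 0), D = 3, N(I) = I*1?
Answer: 438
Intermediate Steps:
N(I) = I
c = -3 (c = -(3 + 0) = -1*3 = -3)
(E(N(5)) - 156)*c = (10 - 156)*(-3) = -146*(-3) = 438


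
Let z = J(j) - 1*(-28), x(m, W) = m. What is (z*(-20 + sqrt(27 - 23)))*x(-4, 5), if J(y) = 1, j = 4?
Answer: 2088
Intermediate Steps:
z = 29 (z = 1 - 1*(-28) = 1 + 28 = 29)
(z*(-20 + sqrt(27 - 23)))*x(-4, 5) = (29*(-20 + sqrt(27 - 23)))*(-4) = (29*(-20 + sqrt(4)))*(-4) = (29*(-20 + 2))*(-4) = (29*(-18))*(-4) = -522*(-4) = 2088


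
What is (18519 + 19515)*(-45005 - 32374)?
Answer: -2943032886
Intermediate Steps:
(18519 + 19515)*(-45005 - 32374) = 38034*(-77379) = -2943032886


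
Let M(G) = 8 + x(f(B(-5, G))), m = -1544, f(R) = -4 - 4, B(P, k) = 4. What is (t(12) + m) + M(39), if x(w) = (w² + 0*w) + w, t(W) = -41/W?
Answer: -17801/12 ≈ -1483.4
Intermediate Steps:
f(R) = -8
x(w) = w + w² (x(w) = (w² + 0) + w = w² + w = w + w²)
M(G) = 64 (M(G) = 8 - 8*(1 - 8) = 8 - 8*(-7) = 8 + 56 = 64)
(t(12) + m) + M(39) = (-41/12 - 1544) + 64 = -18569/12 + 64 = -17801/12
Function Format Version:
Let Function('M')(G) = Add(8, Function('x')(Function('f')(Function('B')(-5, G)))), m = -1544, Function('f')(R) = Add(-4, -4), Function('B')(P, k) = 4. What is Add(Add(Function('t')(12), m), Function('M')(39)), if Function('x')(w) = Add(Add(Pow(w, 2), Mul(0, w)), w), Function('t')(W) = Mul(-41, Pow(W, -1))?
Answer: Rational(-17801, 12) ≈ -1483.4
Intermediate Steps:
Function('f')(R) = -8
Function('x')(w) = Add(w, Pow(w, 2)) (Function('x')(w) = Add(Add(Pow(w, 2), 0), w) = Add(Pow(w, 2), w) = Add(w, Pow(w, 2)))
Function('M')(G) = 64 (Function('M')(G) = Add(8, Mul(-8, Add(1, -8))) = Add(8, Mul(-8, -7)) = Add(8, 56) = 64)
Add(Add(Function('t')(12), m), Function('M')(39)) = Add(Add(Mul(-41, Pow(12, -1)), -1544), 64) = Add(Add(Mul(-41, Rational(1, 12)), -1544), 64) = Add(Add(Rational(-41, 12), -1544), 64) = Add(Rational(-18569, 12), 64) = Rational(-17801, 12)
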